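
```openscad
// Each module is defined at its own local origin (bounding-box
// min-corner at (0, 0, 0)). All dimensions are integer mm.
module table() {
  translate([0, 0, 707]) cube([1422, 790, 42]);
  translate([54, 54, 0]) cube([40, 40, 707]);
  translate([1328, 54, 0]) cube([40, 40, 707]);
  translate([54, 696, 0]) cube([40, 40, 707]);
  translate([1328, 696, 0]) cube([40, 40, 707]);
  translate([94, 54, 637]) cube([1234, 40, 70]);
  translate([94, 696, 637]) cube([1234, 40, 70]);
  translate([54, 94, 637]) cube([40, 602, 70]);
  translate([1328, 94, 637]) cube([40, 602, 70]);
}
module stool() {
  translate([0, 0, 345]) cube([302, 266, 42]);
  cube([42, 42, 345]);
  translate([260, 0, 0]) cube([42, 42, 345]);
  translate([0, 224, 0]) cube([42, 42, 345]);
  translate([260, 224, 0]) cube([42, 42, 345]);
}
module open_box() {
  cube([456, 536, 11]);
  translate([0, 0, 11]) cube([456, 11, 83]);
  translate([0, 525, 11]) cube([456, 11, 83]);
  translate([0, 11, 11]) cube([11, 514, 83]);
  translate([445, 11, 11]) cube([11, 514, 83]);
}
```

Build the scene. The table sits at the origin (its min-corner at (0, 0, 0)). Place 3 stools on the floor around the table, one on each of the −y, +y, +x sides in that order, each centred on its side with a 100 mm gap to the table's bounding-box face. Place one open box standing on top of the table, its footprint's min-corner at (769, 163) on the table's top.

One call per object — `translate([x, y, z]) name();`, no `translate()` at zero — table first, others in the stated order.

table();
translate([560, -366, 0]) stool();
translate([560, 890, 0]) stool();
translate([1522, 262, 0]) stool();
translate([769, 163, 749]) open_box();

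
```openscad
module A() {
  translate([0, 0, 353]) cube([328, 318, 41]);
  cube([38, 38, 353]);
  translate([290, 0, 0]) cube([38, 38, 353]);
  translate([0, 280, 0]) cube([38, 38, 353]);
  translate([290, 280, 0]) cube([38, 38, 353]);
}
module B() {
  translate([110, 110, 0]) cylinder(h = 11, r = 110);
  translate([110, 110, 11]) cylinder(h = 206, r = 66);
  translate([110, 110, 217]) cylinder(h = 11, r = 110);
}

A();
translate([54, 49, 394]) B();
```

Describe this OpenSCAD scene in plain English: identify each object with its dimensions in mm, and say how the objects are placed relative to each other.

A is a four-legged stool. The seat is a 328×318×41 mm slab whose top surface is at z = 394 mm; four square legs, each 38×38 mm in cross-section, run from the floor (z = 0) to the underside of the seat, each flush with a corner of the seat.

B is a spool: two coaxial disc flanges of radius 110 mm and thickness 11 mm, joined by a core cylinder of radius 66 mm and height 206 mm. The lower flange rests on z = 0 and the three cylinders share a vertical axis.

The spool is on top of the stool, centred.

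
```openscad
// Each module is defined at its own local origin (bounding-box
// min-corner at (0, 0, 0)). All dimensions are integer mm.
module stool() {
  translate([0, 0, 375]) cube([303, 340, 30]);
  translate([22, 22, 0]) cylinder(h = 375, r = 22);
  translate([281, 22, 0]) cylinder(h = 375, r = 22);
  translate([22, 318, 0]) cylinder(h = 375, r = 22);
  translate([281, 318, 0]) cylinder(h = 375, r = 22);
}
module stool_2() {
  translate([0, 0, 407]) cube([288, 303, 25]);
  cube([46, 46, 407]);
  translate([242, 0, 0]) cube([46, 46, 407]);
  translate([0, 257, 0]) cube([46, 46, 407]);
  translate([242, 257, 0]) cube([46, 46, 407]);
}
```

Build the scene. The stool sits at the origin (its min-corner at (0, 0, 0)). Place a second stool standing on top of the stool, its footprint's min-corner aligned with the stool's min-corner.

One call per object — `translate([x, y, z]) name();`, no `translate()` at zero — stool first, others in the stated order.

stool();
translate([0, 0, 405]) stool_2();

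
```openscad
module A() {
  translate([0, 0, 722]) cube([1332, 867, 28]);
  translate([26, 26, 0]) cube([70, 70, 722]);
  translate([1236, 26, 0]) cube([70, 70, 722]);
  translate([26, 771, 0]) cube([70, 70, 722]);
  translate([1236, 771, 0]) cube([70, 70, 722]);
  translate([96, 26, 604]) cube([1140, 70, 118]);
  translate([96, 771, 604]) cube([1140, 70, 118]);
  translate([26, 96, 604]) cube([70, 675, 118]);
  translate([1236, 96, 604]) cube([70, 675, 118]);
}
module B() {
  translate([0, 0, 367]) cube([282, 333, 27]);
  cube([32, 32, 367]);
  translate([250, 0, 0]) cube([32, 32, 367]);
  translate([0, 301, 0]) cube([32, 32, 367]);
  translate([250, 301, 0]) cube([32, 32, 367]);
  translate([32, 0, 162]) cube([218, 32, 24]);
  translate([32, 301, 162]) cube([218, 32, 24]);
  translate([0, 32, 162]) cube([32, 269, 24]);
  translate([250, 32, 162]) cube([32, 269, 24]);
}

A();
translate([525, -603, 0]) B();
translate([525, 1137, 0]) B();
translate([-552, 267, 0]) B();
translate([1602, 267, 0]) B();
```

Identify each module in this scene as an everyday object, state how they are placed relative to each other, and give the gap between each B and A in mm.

A is a table. B is a stool. Four stools sit around the table at the −y, +y, −x, +x sides. The gap between each stool and the table is 270 mm.

Each stool's nearest face is 270 mm from the table's bounding box.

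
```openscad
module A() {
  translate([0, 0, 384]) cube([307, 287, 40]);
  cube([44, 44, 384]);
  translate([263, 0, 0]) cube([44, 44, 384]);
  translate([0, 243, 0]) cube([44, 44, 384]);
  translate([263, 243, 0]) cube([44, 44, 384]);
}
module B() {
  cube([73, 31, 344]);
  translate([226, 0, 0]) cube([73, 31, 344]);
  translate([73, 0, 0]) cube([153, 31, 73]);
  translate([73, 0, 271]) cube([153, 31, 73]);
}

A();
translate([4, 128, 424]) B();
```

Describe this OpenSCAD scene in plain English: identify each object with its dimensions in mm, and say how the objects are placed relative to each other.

A is a simple wooden stool: a rectangular seat 307 mm (x) by 287 mm (y), 40 mm thick, top face at z = 424 mm, on four square legs, each 44×44 mm in cross-section. The legs rest on z = 0, each flush with a corner of the seat.

B is a picture frame with a 153×198 mm rectangular opening (x by z) and a uniform 73 mm border on every side. Frame depth is 31 mm along y. It is built from two vertical stiles running the full outside height and two horizontal rails spanning the gap between the stiles.

The picture frame is on top of the stool, centred.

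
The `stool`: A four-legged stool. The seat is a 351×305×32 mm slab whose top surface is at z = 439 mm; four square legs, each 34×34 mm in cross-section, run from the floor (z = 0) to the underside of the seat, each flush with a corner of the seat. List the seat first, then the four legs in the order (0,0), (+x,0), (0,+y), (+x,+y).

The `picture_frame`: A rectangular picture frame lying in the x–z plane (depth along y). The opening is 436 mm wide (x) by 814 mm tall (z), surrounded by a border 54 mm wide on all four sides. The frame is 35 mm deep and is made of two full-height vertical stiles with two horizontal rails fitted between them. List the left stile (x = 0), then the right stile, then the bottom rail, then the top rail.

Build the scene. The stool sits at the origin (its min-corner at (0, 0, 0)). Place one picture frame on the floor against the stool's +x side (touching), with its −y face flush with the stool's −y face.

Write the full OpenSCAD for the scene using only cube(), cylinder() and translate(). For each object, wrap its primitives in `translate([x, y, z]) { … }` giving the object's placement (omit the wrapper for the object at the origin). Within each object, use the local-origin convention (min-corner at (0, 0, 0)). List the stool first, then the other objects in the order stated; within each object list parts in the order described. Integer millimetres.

translate([0, 0, 407]) cube([351, 305, 32]);
cube([34, 34, 407]);
translate([317, 0, 0]) cube([34, 34, 407]);
translate([0, 271, 0]) cube([34, 34, 407]);
translate([317, 271, 0]) cube([34, 34, 407]);
translate([351, 0, 0]) {
  cube([54, 35, 922]);
  translate([490, 0, 0]) cube([54, 35, 922]);
  translate([54, 0, 0]) cube([436, 35, 54]);
  translate([54, 0, 868]) cube([436, 35, 54]);
}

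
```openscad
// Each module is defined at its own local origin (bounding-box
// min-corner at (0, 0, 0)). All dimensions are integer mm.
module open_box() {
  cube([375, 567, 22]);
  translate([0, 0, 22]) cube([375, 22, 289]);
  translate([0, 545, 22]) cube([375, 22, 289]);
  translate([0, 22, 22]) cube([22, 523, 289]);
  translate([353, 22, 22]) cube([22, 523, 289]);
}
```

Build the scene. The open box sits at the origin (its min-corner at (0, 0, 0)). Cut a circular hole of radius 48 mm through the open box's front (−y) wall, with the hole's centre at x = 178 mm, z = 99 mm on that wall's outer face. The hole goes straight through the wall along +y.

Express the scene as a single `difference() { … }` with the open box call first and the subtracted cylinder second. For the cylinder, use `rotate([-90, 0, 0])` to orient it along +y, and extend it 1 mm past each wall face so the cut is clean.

difference() {
  open_box();
  translate([178, -1, 99]) rotate([-90, 0, 0]) cylinder(h = 24, r = 48);
}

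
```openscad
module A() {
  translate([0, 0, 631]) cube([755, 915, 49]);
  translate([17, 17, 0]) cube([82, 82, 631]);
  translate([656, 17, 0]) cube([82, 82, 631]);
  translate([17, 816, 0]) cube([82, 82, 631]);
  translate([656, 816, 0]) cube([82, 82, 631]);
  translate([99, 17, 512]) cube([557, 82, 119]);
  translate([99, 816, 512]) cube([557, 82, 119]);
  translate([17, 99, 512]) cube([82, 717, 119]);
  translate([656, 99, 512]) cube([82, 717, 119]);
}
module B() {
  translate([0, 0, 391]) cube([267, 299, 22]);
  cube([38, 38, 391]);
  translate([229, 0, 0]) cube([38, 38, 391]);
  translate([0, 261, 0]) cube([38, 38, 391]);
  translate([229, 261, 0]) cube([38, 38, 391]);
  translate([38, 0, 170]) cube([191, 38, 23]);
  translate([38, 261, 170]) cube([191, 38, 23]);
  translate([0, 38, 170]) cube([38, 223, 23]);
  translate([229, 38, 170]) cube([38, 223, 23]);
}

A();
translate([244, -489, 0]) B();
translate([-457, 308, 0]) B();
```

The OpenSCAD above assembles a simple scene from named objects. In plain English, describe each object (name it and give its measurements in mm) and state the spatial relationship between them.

A is a table with a 755×915 mm rectangular top, 49 mm thick, top surface at z = 680 mm, supported by four 82×82 mm square legs, each inset 17 mm from the nearest pair of top edges, running from the floor. Four apron rails, 82 mm thick and 119 mm tall, run between adjacent legs with their top edges flush with the underside of the top and their outer faces flush with the legs' outer faces.

B is a four-legged stool. The seat is a 267×299×22 mm slab whose top surface is at z = 413 mm; four square legs, each 38×38 mm in cross-section, run from the floor (z = 0) to the underside of the seat, each flush with a corner of the seat. Four stretchers, 38 mm wide and 23 mm tall, connect adjacent legs with their undersides at z = 170 mm, each running between the inner faces of the legs it joins and aligned with the legs' outer faces on the other axis.

Two stools sit around the table at the −y, −x sides.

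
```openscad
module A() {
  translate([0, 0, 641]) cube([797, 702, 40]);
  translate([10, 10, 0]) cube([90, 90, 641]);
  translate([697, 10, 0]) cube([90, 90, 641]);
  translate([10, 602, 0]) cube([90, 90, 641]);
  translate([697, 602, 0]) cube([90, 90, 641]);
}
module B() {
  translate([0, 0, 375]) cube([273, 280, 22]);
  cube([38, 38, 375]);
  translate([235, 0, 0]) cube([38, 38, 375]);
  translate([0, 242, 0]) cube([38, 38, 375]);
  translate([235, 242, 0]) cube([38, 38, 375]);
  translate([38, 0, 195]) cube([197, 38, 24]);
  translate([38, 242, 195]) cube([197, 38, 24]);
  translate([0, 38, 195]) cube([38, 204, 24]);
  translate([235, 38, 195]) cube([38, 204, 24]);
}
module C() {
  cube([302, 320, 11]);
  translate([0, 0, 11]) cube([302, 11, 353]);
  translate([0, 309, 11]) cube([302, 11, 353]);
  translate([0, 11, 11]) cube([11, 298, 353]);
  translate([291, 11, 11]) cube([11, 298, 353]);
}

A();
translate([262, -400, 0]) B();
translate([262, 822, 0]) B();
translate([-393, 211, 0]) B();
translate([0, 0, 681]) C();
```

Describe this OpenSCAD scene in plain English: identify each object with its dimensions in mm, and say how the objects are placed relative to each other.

A is a table with a 797×702 mm rectangular top, 40 mm thick, top surface at z = 681 mm, supported by four 90×90 mm square legs, each inset 10 mm from the nearest pair of top edges, running from the floor.

B is a simple wooden stool: a rectangular seat 273 mm (x) by 280 mm (y), 22 mm thick, top face at z = 397 mm, on four square legs, each 38×38 mm in cross-section. The legs rest on z = 0, each flush with a corner of the seat. Four stretchers, 38 mm wide and 24 mm tall, connect adjacent legs with their undersides at z = 195 mm, each running between the inner faces of the legs it joins and aligned with the legs' outer faces on the other axis.

C is an open-topped rectangular box: outside dimensions 302×320×364 mm, with a uniform wall and base thickness of 11 mm. The base is a full 302×320 slab on the floor; four walls sit on top of the base. The front and back walls (the −y and +y sides) span the full width; the two side walls fit between them.

Three stools sit around the table at the −y, +y, −x sides. The open box is on top of the table.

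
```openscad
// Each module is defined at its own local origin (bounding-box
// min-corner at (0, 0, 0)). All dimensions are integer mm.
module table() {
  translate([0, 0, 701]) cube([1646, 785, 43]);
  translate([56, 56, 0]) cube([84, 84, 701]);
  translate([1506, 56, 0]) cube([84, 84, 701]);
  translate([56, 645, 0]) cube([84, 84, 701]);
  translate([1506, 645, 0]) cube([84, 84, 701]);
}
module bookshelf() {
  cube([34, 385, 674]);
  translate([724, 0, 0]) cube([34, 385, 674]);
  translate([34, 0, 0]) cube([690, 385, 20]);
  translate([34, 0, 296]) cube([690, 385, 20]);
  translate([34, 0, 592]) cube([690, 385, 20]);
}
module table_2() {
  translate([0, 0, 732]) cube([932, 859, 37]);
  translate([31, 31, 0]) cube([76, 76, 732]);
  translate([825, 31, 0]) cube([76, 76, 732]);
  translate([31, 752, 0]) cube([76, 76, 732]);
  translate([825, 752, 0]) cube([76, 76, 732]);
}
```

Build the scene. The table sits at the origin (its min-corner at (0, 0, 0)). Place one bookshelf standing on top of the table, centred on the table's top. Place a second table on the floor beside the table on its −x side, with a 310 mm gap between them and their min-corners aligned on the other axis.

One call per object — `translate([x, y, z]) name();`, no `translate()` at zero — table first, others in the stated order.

table();
translate([444, 200, 744]) bookshelf();
translate([-1242, 0, 0]) table_2();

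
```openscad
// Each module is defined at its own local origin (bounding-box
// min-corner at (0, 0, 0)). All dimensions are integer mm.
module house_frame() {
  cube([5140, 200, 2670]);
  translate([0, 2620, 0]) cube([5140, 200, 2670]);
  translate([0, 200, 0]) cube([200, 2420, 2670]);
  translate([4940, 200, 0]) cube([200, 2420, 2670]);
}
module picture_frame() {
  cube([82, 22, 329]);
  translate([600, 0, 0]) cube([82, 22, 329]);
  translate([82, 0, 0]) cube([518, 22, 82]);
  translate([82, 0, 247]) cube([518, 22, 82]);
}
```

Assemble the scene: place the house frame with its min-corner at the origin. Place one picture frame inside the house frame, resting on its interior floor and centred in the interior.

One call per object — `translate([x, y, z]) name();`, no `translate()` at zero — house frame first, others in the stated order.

house_frame();
translate([2229, 1399, 0]) picture_frame();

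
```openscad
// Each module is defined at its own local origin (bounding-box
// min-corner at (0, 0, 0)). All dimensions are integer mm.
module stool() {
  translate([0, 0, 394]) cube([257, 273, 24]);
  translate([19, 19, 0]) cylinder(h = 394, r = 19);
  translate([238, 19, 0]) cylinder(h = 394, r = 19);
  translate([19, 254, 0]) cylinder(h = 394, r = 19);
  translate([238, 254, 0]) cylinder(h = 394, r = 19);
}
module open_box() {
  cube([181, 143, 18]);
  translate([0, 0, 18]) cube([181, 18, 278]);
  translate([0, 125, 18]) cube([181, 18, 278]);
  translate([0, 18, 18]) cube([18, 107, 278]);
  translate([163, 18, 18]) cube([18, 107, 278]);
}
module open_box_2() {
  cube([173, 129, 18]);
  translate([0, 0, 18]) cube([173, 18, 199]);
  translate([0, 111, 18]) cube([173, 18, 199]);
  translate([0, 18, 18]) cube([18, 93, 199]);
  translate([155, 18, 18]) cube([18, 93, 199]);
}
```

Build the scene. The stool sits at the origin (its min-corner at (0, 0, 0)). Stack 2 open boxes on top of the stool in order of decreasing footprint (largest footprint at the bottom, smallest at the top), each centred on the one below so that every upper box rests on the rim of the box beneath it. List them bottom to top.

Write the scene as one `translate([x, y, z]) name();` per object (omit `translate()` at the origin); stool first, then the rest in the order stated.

stool();
translate([38, 65, 418]) open_box();
translate([42, 72, 714]) open_box_2();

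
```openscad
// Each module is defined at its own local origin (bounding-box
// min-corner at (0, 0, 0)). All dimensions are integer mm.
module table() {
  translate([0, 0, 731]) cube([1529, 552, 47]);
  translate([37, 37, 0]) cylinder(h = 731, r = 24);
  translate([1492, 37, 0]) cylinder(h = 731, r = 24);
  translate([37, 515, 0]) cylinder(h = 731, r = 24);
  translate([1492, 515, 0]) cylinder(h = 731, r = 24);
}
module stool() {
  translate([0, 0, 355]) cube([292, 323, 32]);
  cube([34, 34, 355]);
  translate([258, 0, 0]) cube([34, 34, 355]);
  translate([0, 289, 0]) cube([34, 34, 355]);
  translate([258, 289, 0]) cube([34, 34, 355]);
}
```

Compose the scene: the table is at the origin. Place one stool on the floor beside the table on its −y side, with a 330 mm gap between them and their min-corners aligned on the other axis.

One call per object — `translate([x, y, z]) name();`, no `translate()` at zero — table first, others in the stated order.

table();
translate([0, -653, 0]) stool();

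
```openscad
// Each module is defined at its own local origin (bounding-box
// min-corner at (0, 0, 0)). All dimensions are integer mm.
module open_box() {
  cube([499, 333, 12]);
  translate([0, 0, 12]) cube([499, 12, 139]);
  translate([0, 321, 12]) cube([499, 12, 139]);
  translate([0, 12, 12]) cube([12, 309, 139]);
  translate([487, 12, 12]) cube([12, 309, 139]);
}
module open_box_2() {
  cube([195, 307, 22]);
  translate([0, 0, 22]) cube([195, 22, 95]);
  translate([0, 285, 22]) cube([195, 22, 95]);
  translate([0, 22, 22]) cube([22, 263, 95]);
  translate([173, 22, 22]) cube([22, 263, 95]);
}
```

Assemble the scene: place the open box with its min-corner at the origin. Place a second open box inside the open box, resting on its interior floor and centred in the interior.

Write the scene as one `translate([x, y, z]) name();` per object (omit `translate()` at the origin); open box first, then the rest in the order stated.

open_box();
translate([152, 13, 12]) open_box_2();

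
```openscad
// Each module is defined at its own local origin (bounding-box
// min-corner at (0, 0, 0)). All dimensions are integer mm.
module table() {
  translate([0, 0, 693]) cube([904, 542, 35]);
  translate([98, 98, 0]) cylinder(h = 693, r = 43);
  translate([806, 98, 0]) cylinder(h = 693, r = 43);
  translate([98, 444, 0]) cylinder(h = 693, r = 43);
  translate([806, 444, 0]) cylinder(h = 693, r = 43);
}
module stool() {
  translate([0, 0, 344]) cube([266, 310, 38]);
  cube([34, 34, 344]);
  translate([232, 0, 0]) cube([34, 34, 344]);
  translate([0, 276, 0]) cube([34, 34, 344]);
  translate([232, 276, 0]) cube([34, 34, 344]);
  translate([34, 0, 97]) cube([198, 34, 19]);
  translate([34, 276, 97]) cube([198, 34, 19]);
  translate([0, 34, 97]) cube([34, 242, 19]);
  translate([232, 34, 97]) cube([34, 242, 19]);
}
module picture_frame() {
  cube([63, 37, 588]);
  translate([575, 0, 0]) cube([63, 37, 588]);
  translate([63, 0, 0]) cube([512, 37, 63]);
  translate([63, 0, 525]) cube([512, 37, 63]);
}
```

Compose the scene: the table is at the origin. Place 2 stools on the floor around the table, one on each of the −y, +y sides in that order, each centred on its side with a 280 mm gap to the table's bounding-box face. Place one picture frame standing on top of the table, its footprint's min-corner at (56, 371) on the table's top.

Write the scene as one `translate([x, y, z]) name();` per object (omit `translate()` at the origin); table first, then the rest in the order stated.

table();
translate([319, -590, 0]) stool();
translate([319, 822, 0]) stool();
translate([56, 371, 728]) picture_frame();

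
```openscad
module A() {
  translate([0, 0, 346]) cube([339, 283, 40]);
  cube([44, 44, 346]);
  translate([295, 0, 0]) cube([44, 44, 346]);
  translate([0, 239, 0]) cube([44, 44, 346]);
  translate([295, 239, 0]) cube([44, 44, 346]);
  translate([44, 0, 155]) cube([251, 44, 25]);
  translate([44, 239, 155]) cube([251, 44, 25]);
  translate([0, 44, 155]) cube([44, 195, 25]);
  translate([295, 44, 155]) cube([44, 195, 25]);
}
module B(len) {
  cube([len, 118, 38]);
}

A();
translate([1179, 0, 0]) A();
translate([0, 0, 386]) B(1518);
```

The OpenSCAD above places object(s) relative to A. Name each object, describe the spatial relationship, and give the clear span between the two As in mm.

A is a stool. B is a beam. A beam spans the tops of two stools. The clear span between the two stools is 840 mm.

Second stool starts at x = 1179; first ends at x = 339; clear span = 1179 − 339 = 840 mm.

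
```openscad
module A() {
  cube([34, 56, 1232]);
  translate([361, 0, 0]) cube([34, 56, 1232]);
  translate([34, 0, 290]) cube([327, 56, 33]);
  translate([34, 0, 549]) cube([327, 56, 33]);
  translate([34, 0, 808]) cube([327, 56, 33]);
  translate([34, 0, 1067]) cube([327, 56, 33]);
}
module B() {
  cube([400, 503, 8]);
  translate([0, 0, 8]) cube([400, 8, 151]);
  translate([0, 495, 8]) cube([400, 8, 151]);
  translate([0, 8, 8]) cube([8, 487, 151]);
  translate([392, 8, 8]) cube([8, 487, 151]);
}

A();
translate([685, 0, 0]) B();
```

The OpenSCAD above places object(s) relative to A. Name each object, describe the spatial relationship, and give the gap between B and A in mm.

A is a ladder. B is an open box. The open box is on the floor beside the ladder on its +x side. The gap between the open box and the ladder is 290 mm.

The open box's nearest face is 290 mm from the ladder's +x face.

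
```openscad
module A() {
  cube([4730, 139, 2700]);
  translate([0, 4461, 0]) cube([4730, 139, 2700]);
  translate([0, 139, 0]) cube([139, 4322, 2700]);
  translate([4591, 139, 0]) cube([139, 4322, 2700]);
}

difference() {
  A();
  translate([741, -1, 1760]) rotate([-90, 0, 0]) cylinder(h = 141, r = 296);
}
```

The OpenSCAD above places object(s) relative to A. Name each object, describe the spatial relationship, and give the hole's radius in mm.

A is a house frame. The house frame has a circular hole through its front wall. The hole's radius is 296 mm.

The subtracted cylinder has r = 296 mm.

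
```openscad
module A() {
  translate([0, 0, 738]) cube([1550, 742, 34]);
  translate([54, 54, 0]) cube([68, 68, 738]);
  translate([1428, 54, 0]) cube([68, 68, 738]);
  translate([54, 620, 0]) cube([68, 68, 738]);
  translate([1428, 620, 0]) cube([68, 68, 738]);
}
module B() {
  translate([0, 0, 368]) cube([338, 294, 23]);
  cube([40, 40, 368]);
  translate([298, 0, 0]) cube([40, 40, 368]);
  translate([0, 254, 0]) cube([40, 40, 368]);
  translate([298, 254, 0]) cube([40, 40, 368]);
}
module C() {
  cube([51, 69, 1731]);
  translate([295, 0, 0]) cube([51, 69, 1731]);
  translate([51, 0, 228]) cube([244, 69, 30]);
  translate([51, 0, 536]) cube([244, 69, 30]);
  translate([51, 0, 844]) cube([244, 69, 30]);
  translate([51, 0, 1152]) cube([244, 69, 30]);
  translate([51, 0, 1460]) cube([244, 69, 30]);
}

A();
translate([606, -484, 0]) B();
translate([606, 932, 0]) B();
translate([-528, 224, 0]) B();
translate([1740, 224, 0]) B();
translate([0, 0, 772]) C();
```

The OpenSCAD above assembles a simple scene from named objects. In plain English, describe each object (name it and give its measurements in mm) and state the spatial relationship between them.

A is a table with a 1550×742 mm rectangular top, 34 mm thick, top surface at z = 772 mm, supported by four 68×68 mm square legs, each inset 54 mm from the nearest pair of top edges, running from the floor.

B is a simple wooden stool: a rectangular seat 338 mm (x) by 294 mm (y), 23 mm thick, top face at z = 391 mm, on four square legs, each 40×40 mm in cross-section. The legs rest on z = 0, each flush with a corner of the seat.

C is a straight ladder. Two 51×69 mm vertical rails, 1731 mm tall, stand 346 mm apart (outside-to-outside) with their front faces coplanar on the −y side. 5 rungs, each 69 mm deep and 30 mm tall, span between the inner faces of the rails, front faces flush with the rails. The lowest rung's underside is at z = 228 mm and rungs are spaced 308 mm apart (underside to underside).

Four stools sit around the table at the −y, +y, −x, +x sides. The ladder is on top of the table.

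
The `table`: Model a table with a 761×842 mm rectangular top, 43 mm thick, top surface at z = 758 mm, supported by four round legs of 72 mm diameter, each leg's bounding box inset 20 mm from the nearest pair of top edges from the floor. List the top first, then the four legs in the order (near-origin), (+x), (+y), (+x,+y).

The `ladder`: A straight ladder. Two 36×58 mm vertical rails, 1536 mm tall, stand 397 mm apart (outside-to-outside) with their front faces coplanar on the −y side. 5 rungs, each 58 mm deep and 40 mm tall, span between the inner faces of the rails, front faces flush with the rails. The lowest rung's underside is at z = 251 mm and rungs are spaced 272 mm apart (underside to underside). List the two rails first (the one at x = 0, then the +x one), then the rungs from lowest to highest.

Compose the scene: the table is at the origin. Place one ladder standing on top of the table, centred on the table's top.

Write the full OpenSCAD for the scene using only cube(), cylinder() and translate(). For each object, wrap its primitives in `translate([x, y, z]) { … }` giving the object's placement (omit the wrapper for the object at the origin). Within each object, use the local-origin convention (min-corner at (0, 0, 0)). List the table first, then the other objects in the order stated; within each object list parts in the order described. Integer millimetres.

translate([0, 0, 715]) cube([761, 842, 43]);
translate([56, 56, 0]) cylinder(h = 715, r = 36);
translate([705, 56, 0]) cylinder(h = 715, r = 36);
translate([56, 786, 0]) cylinder(h = 715, r = 36);
translate([705, 786, 0]) cylinder(h = 715, r = 36);
translate([182, 392, 758]) {
  cube([36, 58, 1536]);
  translate([361, 0, 0]) cube([36, 58, 1536]);
  translate([36, 0, 251]) cube([325, 58, 40]);
  translate([36, 0, 523]) cube([325, 58, 40]);
  translate([36, 0, 795]) cube([325, 58, 40]);
  translate([36, 0, 1067]) cube([325, 58, 40]);
  translate([36, 0, 1339]) cube([325, 58, 40]);
}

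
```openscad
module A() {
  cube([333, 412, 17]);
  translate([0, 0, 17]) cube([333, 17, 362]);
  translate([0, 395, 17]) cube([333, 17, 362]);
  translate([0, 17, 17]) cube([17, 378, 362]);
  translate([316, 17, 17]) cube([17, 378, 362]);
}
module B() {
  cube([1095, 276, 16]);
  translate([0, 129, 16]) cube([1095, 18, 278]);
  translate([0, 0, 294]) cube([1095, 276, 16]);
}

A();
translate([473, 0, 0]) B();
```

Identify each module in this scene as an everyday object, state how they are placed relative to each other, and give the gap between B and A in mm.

The I-beam's nearest face is 140 mm from the open box's +x face.

A is an open box. B is an I-beam. The I-beam is on the floor beside the open box on its +x side. The gap between the I-beam and the open box is 140 mm.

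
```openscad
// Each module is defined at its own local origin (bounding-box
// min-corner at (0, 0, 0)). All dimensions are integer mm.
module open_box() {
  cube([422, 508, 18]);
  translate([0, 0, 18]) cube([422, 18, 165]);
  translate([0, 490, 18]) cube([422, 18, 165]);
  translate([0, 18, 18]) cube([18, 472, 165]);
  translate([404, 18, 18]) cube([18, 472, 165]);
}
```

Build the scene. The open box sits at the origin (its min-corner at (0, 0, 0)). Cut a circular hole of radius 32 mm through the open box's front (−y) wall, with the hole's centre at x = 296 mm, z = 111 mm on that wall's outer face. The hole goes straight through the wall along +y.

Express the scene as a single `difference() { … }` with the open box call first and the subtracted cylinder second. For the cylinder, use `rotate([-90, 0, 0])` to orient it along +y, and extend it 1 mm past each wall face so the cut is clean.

difference() {
  open_box();
  translate([296, -1, 111]) rotate([-90, 0, 0]) cylinder(h = 20, r = 32);
}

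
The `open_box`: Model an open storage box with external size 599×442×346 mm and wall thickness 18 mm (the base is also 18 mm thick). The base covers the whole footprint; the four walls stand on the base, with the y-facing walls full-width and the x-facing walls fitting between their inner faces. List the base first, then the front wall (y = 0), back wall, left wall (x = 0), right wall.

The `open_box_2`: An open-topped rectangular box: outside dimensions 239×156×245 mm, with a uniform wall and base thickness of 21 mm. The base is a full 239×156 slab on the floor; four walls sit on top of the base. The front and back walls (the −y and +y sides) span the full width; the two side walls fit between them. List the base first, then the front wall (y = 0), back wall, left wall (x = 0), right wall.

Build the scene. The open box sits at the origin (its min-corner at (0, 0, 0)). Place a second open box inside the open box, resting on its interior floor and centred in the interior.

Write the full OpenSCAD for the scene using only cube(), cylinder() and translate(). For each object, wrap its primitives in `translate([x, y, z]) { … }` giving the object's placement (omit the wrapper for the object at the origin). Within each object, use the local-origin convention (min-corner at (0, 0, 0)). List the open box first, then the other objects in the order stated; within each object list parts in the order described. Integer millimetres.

cube([599, 442, 18]);
translate([0, 0, 18]) cube([599, 18, 328]);
translate([0, 424, 18]) cube([599, 18, 328]);
translate([0, 18, 18]) cube([18, 406, 328]);
translate([581, 18, 18]) cube([18, 406, 328]);
translate([180, 143, 18]) {
  cube([239, 156, 21]);
  translate([0, 0, 21]) cube([239, 21, 224]);
  translate([0, 135, 21]) cube([239, 21, 224]);
  translate([0, 21, 21]) cube([21, 114, 224]);
  translate([218, 21, 21]) cube([21, 114, 224]);
}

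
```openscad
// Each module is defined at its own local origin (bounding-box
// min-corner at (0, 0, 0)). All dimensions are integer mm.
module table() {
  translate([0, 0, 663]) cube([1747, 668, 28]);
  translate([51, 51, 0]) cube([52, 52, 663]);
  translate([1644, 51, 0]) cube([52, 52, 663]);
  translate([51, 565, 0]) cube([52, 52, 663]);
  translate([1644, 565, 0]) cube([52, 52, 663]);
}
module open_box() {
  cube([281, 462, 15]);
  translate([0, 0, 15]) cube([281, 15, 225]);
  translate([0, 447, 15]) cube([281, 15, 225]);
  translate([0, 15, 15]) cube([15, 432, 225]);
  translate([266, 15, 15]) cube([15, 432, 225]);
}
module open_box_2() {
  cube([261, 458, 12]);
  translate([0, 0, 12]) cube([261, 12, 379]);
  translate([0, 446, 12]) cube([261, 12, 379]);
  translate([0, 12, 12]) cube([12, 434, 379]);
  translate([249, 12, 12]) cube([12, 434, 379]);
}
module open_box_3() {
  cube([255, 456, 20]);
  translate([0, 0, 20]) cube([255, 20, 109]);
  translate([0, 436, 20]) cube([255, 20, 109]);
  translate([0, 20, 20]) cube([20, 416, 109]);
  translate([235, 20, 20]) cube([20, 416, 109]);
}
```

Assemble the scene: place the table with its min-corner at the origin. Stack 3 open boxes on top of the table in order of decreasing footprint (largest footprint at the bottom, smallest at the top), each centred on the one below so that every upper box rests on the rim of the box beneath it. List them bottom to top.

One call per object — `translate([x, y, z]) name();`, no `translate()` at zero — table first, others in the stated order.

table();
translate([733, 103, 691]) open_box();
translate([743, 105, 931]) open_box_2();
translate([746, 106, 1322]) open_box_3();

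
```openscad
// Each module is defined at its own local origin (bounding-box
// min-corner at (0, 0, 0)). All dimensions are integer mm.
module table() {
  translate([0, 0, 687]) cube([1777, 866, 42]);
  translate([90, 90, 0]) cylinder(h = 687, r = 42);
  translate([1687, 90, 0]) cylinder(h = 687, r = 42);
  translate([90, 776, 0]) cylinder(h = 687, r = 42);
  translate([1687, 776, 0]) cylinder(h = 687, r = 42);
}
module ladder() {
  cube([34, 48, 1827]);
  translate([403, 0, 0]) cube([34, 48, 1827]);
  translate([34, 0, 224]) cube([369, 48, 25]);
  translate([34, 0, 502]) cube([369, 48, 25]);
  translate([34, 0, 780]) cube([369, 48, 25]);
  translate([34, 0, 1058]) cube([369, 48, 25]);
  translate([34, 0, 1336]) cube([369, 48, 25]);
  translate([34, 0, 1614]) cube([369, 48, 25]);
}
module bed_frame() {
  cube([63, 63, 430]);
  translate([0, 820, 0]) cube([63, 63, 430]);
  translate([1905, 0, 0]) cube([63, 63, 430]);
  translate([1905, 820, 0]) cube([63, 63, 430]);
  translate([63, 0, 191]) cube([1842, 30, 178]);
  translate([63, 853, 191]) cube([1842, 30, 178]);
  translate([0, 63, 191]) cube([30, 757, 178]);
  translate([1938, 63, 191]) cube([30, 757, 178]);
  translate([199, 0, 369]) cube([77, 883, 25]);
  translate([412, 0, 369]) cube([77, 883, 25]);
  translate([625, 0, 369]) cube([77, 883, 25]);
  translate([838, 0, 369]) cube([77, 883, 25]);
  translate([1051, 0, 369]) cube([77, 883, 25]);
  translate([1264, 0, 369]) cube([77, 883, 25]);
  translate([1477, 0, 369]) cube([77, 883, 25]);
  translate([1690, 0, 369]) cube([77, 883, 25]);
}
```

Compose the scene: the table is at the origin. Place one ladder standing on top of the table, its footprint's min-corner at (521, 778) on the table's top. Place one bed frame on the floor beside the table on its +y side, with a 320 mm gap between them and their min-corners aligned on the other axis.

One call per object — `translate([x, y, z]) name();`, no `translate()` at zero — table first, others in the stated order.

table();
translate([521, 778, 729]) ladder();
translate([0, 1186, 0]) bed_frame();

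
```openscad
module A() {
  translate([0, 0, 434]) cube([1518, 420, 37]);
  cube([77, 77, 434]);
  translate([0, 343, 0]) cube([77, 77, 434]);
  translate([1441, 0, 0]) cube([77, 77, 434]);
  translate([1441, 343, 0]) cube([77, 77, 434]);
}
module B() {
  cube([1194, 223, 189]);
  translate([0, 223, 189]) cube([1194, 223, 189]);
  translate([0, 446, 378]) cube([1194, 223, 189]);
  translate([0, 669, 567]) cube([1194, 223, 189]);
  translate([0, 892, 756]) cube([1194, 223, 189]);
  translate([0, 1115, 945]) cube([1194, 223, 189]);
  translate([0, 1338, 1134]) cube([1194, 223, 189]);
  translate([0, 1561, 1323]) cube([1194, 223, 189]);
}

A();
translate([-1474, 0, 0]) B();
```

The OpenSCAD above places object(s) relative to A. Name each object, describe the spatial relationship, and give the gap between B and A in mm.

A is a bench. B is a staircase. The staircase is on the floor beside the bench on its −x side. The gap between the staircase and the bench is 280 mm.

The staircase's nearest face is 280 mm from the bench's −x face.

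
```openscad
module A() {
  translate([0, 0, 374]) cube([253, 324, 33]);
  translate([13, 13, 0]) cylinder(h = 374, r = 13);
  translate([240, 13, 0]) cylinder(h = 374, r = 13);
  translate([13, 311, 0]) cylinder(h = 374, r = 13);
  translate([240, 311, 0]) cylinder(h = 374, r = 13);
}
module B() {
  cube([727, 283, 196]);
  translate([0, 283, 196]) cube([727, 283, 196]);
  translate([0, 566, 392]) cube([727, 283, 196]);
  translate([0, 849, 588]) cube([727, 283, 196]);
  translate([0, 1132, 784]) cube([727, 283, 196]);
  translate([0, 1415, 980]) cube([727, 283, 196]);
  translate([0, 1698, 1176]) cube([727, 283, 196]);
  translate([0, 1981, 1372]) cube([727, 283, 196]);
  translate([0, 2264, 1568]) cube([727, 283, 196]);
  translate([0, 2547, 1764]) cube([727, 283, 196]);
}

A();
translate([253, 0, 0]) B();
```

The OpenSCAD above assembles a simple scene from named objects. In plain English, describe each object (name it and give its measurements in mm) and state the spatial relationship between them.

A is a four-legged stool. The seat is a 253×324×33 mm slab whose top surface is at z = 407 mm; four round legs, each 26 mm in diameter, run from the floor (z = 0) to the underside of the seat, each leg's axis is inset half a diameter from the nearest pair of seat edges (so the leg's bounding box is flush with the corner).

B is a straight staircase of 10 solid steps. Each step is 727 mm wide (x), 283 mm deep (y, the going) and 196 mm tall (the rise). The first step rests on the floor; each subsequent step sits one going further in +y and one rise higher in +z, directly behind and above the previous step with no overlap.

The staircase is against the stool's +x side, with their −y faces flush.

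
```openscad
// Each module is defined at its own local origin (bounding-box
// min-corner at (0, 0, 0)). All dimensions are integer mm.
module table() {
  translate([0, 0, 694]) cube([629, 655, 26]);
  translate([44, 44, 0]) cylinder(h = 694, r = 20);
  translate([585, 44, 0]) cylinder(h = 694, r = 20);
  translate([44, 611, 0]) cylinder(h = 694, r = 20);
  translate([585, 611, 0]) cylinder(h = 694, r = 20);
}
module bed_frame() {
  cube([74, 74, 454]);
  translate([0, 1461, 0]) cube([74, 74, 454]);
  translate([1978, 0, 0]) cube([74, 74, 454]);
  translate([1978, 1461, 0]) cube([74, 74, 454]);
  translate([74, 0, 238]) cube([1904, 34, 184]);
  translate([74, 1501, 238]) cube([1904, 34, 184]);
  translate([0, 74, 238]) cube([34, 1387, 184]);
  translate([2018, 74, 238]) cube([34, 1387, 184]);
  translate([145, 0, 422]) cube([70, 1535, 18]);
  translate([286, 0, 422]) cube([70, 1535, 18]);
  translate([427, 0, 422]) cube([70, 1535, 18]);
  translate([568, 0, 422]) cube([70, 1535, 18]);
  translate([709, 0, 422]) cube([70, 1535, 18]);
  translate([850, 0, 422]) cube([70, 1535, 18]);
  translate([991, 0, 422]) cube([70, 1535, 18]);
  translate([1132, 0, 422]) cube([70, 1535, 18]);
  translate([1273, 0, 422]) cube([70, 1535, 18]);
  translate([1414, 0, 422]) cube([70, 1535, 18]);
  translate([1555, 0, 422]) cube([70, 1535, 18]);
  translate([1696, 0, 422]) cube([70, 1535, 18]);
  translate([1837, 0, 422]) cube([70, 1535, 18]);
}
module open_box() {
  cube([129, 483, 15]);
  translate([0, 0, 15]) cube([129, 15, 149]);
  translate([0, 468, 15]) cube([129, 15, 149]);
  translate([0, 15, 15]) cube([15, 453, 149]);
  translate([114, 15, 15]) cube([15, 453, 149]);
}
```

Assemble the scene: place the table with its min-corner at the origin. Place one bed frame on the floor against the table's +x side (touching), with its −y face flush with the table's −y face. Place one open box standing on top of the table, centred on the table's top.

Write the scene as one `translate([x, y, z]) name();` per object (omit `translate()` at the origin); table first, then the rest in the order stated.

table();
translate([629, 0, 0]) bed_frame();
translate([250, 86, 720]) open_box();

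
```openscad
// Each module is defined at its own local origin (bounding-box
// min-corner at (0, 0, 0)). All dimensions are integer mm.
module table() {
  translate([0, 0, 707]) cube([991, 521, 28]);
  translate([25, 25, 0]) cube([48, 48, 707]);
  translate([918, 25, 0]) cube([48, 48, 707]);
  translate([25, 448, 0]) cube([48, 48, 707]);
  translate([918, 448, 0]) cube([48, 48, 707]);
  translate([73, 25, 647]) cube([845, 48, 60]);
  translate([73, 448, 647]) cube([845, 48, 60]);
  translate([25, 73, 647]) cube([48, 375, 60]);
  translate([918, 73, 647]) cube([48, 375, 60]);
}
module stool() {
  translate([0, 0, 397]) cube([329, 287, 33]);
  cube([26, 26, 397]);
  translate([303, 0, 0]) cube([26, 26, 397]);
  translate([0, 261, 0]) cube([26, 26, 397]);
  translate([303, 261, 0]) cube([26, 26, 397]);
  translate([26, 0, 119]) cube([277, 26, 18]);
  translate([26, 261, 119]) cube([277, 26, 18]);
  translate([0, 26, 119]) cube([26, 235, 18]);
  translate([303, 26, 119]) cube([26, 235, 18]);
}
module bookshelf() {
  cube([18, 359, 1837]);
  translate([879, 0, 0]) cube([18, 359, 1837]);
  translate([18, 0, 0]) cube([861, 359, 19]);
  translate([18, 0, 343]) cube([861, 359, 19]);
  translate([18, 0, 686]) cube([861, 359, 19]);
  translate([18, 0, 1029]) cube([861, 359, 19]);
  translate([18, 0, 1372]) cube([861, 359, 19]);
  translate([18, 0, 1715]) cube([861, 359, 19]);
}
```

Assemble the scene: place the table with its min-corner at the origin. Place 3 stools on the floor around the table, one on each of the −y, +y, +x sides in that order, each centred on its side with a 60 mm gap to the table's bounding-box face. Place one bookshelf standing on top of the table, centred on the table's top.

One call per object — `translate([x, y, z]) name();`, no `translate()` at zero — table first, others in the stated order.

table();
translate([331, -347, 0]) stool();
translate([331, 581, 0]) stool();
translate([1051, 117, 0]) stool();
translate([47, 81, 735]) bookshelf();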